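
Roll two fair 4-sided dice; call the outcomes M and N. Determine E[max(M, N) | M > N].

10/3

P(M > N) = 3/8.
Summing max(M,N)·P(x,y) over outcomes with M > N gives 5/4.
E[max(M, N) | M > N] = (5/4) / (3/8) = 10/3.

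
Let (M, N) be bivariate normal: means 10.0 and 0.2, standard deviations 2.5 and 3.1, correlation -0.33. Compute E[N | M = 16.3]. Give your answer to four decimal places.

-2.3780

E[N | M=x] = μ_N + ρ(σ_N/σ_M)(x − μ_M) for jointly normal variables.
E[N | M=16.3] = 0.2 + (-0.33)·(3.1/2.5)·(16.3 − (10.0)) = 0.2 + (-0.4092)·(6.3) = -2.3780.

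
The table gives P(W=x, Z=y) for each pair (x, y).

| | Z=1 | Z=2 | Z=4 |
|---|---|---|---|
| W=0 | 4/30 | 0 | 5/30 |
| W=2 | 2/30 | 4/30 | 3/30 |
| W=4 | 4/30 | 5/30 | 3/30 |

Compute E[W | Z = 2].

28/9

P(Z = 2) = 3/10.
Σ W·P over the event = 2·(4/30) + 4·(5/30) = 14/15.
E[W | Z = 2] = (14/15) / (3/10) = 28/9.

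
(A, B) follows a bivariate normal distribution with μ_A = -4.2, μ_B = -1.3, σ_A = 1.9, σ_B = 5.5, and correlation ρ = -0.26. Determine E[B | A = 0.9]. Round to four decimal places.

For a bivariate normal, E[B | A=x] = μ_B + ρ·(σ_B/σ_A)·(x − μ_A).
E[B | A=0.9] = -1.3 + (-0.26)·(5.5/1.9)·(0.9 − (-4.2)) = -1.3 + (-0.75263)·(5.1) = -5.1384.

-5.1384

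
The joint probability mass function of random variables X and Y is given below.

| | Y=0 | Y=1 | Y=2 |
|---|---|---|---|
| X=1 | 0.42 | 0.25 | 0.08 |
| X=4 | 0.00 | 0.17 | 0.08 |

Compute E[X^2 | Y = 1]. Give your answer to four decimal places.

7.0714

P(Y = 1) = 0.42.
Summing X^2·P(X=x,Y=y) over the conditioning event gives 2.97.
E[X^2 | Y = 1] = (2.97) / (0.42) = 7.0714.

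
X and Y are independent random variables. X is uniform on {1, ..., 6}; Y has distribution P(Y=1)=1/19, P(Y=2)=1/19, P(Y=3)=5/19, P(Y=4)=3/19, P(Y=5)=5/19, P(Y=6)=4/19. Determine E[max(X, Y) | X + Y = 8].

46/9

P(X + Y = 8) = 3/19.
Summing max(X,Y)·P(x,y) over outcomes with X + Y = 8 gives 46/57.
E[max(X, Y) | X + Y = 8] = (46/57) / (3/19) = 46/9.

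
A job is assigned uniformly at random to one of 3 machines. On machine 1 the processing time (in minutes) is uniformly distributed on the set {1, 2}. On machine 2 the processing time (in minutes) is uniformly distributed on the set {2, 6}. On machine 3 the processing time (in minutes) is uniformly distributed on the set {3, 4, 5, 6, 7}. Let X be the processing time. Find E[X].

7/2

E[X | machine 1] = (1+2)/2 = 3/2.
E[X | machine 2] = (2+6)/2 = 4.
E[X | machine 3] = (3+4+5+6+7)/5 = 5.
E[X] = (1/3)·(3/2) + (1/3)·(4) + (1/3)·(5) = 7/2.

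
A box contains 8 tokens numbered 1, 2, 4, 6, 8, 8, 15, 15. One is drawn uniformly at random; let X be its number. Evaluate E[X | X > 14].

15

P(X > 14) = 1/4.
Σ over the event: 15·1/4 = 15/4.
E[X | X > 14] = (15/4) / (1/4) = 15.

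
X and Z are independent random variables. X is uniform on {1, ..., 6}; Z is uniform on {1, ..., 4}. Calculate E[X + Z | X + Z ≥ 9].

28/3

P(X + Z ≥ 9) = 1/8.
Summing (X+Z)·P(x,y) over outcomes with X + Z ≥ 9 gives 7/6.
E[X + Z | X + Z ≥ 9] = (7/6) / (1/8) = 28/3.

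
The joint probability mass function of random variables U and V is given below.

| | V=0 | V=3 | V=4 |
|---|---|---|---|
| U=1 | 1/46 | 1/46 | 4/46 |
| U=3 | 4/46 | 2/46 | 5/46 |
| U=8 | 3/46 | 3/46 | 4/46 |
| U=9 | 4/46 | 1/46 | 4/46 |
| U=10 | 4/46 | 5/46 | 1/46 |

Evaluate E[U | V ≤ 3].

29/4

P(V ≤ 3) = 14/23.
Summing U·P(U=x,V=y) over the conditioning event gives 203/46.
E[U | V ≤ 3] = (203/46) / (14/23) = 29/4.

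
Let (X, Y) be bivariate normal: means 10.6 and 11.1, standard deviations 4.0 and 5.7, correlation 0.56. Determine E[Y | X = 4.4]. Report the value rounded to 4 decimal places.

6.1524

For a bivariate normal, E[Y | X=x] = μ_Y + ρ·(σ_Y/σ_X)·(x − μ_X).
E[Y | X=4.4] = 11.1 + (0.56)·(5.7/4.0)·(4.4 − (10.6)) = 11.1 + (0.798)·(-6.2) = 6.1524.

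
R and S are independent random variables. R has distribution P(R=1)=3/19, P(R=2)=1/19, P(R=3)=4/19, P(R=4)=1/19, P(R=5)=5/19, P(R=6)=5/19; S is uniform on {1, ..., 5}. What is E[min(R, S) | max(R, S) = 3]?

29/16

P(max(R, S) = 3) = 16/95.
Summing min(R,S)·P(x,y) over outcomes with max(R, S) = 3 gives 29/95.
E[min(R, S) | max(R, S) = 3] = (29/95) / (16/95) = 29/16.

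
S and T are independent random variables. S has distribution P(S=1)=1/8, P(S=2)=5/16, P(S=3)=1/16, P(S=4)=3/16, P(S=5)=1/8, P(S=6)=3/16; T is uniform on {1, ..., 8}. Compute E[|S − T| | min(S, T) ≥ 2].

P(min(S, T) ≥ 2) = 49/64.
Summing |S−T|·P(x,y) over outcomes with min(S, T) ≥ 2 gives 223/128.
E[|S − T| | min(S, T) ≥ 2] = (223/128) / (49/64) = 223/98.

223/98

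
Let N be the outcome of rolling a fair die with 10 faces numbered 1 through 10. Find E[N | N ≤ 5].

3

Given N ≤ 5, N is equally likely to be any of {1, 2, 3, 4, 5}.
E[N | N ≤ 5] = (1 + 2 + 3 + 4 + 5) / 5 = 3.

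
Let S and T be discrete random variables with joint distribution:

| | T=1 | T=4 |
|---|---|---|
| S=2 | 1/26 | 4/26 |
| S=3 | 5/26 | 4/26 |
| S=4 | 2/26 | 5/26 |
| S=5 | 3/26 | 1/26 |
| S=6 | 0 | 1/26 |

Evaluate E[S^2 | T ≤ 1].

156/11

P(T ≤ 1) = 11/26.
Σ S^2·P over the event = 4·(1/26) + 9·(5/26) + 16·(2/26) + 25·(3/26) = 6.
E[S^2 | T ≤ 1] = (6) / (11/26) = 156/11.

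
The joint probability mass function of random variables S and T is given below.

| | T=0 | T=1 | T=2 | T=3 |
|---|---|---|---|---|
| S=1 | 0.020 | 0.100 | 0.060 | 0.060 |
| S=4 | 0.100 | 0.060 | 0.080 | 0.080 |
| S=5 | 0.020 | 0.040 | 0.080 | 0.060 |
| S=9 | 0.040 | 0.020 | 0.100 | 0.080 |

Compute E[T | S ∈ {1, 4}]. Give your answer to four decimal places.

P(S ∈ {1, 4}) = 0.560.
Σ T·P over the event = 0·(0.020) + 1·(0.100) + 2·(0.060) + 3·(0.060) + 0·(0.100) + 1·(0.060) + 2·(0.080) + 3·(0.080) = 0.860.
E[T | S ∈ {1, 4}] = (0.860) / (0.560) = 1.5357.

1.5357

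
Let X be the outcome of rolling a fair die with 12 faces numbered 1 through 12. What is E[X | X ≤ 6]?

7/2

Given X ≤ 6, X is equally likely to be any of {1, 2, 3, 4, 5, 6}.
E[X | X ≤ 6] = (1 + 2 + 3 + 4 + 5 + 6) / 6 = 7/2.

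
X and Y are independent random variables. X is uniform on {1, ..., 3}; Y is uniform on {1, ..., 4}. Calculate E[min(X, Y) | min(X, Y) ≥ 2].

P(min(X, Y) ≥ 2) = 1/2.
Summing min(X,Y)·P(x,y) over outcomes with min(X, Y) ≥ 2 gives 7/6.
E[min(X, Y) | min(X, Y) ≥ 2] = (7/6) / (1/2) = 7/3.

7/3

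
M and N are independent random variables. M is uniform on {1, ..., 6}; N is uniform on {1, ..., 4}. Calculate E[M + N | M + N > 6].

P(M + N > 6) = 5/12.
Summing (M+N)·P(x,y) over outcomes with M + N > 6 gives 10/3.
E[M + N | M + N > 6] = (10/3) / (5/12) = 8.

8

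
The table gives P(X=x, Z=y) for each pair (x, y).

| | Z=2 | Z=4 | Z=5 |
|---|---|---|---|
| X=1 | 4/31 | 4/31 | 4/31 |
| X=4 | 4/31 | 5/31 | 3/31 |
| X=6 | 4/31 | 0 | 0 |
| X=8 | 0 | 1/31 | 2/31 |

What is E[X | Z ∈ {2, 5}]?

P(Z ∈ {2, 5}) = 21/31.
Σ X·P over the event = 1·(4/31) + 1·(4/31) + 4·(4/31) + 4·(3/31) + 6·(4/31) + 8·(2/31) = 76/31.
E[X | Z ∈ {2, 5}] = (76/31) / (21/31) = 76/21.

76/21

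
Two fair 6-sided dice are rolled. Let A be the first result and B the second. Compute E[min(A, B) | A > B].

7/3

P(A > B) = 5/12.
Summing min(A,B)·P(x,y) over outcomes with A > B gives 35/36.
E[min(A, B) | A > B] = (35/36) / (5/12) = 7/3.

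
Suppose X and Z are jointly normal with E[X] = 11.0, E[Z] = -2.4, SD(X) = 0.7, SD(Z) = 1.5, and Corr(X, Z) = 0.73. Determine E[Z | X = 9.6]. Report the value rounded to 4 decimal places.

For a bivariate normal, E[Z | X=x] = μ_Z + ρ·(σ_Z/σ_X)·(x − μ_X).
E[Z | X=9.6] = -2.4 + (0.73)·(1.5/0.7)·(9.6 − (11.0)) = -2.4 + (1.5643)·(-1.4) = -4.5900.

-4.5900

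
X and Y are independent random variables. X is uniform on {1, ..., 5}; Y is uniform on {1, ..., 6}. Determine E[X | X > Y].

Outcomes with X > Y: (2,1), (3,1), (3,2), (4,1), (4,2), (4,3), (5,1), (5,2), (5,3), (5,4), each with probability 1/30.
E[X | X > Y] = (2 + 3 + 3 + 4 + 4 + 4 + 5 + 5 + 5 + 5) / 10 = 4.

4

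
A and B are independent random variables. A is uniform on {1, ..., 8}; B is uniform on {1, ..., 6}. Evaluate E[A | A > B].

160/27

P(A > B) = 9/16.
Summing A·P(x,y) over outcomes with A > B gives 10/3.
E[A | A > B] = (10/3) / (9/16) = 160/27.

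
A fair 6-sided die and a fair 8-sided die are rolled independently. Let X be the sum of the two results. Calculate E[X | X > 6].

314/33

P(X > 6) = 11/16.
Σ over the event: 7·1/8 + 8·1/8 + 9·1/8 + 10·5/48 + 11·1/12 + 12·1/16 + 13·1/24 + 14·1/48 = 157/24.
E[X | X > 6] = (157/24) / (11/16) = 314/33.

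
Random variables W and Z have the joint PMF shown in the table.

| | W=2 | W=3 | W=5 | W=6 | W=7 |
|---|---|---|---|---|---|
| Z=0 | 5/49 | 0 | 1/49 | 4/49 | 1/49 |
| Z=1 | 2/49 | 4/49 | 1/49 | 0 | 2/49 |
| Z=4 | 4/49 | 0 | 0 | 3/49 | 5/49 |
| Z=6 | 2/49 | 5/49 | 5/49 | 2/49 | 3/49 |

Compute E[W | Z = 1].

35/9

P(Z = 1) = 9/49.
Σ W·P over the event = 2·(2/49) + 3·(4/49) + 5·(1/49) + 7·(2/49) = 5/7.
E[W | Z = 1] = (5/7) / (9/49) = 35/9.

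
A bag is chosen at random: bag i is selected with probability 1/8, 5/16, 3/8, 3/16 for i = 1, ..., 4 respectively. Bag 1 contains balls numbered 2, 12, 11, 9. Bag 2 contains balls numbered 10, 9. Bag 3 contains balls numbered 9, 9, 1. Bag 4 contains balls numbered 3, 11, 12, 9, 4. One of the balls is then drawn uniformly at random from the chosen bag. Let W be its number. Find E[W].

E[W | bag 1] = (2+12+11+9)/4 = 17/2.
E[W | bag 2] = (10+9)/2 = 19/2.
E[W | bag 3] = (9+9+1)/3 = 19/3.
E[W | bag 4] = (3+11+12+9+4)/5 = 39/5.
E[W] = (1/8)·(17/2) + (5/16)·(19/2) + (3/8)·(19/3) + (3/16)·(39/5) = 1259/160.

1259/160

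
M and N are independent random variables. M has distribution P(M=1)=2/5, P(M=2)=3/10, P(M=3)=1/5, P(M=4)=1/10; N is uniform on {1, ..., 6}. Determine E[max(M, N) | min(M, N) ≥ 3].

55/12

P(min(M, N) ≥ 3) = 1/5.
Summing max(M,N)·P(x,y) over outcomes with min(M, N) ≥ 3 gives 11/12.
E[max(M, N) | min(M, N) ≥ 3] = (11/12) / (1/5) = 55/12.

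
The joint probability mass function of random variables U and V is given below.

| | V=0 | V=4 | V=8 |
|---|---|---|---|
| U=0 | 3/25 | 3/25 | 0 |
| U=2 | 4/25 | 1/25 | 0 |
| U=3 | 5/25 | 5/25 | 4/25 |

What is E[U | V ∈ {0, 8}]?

P(V ∈ {0, 8}) = 16/25.
Σ U·P over the event = 0·(3/25) + 2·(4/25) + 3·(5/25) + 3·(4/25) = 7/5.
E[U | V ∈ {0, 8}] = (7/5) / (16/25) = 35/16.

35/16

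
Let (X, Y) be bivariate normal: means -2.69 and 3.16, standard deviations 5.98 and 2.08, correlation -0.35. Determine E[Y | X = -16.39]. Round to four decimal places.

E[Y | X=x] = μ_Y + ρ(σ_Y/σ_X)(x − μ_X) for jointly normal variables.
E[Y | X=-16.39] = 3.16 + (-0.35)·(2.08/5.98)·(-16.39 − (-2.69)) = 3.16 + (-0.12174)·(-13.7) = 4.8278.

4.8278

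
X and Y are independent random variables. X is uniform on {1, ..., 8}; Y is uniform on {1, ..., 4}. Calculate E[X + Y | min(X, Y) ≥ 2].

8

P(min(X, Y) ≥ 2) = 21/32.
Summing (X+Y)·P(x,y) over outcomes with min(X, Y) ≥ 2 gives 21/4.
E[X + Y | min(X, Y) ≥ 2] = (21/4) / (21/32) = 8.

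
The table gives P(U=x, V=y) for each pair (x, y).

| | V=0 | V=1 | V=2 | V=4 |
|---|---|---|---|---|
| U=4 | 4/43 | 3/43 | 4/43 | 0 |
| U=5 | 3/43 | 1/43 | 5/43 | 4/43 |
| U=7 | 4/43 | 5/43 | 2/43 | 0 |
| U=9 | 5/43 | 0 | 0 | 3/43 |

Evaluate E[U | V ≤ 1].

P(V ≤ 1) = 25/43.
Σ U·P over the event = 4·(4/43) + 4·(3/43) + 5·(3/43) + 5·(1/43) + 7·(4/43) + 7·(5/43) + 9·(5/43) = 156/43.
E[U | V ≤ 1] = (156/43) / (25/43) = 156/25.

156/25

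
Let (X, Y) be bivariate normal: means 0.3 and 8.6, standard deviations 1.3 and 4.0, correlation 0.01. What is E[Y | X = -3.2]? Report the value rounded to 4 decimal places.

E[Y | X=x] = μ_Y + ρ(σ_Y/σ_X)(x − μ_X) for jointly normal variables.
E[Y | X=-3.2] = 8.6 + (0.01)·(4.0/1.3)·(-3.2 − (0.3)) = 8.6 + (0.030769)·(-3.5) = 8.4923.

8.4923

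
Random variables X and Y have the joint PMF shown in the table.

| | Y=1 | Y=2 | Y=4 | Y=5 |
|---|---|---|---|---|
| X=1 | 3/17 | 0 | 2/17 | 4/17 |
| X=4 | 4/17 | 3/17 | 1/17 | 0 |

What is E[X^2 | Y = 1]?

P(Y = 1) = 7/17.
Σ X^2·P over the event = 1·(3/17) + 16·(4/17) = 67/17.
E[X^2 | Y = 1] = (67/17) / (7/17) = 67/7.

67/7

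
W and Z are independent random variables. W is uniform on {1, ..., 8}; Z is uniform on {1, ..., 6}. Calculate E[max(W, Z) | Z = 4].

Outcomes with Z = 4: (1,4), (2,4), (3,4), (4,4), (5,4), (6,4), (7,4), (8,4), each with probability 1/48.
E[max(W, Z) | Z = 4] = (4 + 4 + 4 + 4 + 5 + 6 + 7 + 8) / 8 = 21/4.

21/4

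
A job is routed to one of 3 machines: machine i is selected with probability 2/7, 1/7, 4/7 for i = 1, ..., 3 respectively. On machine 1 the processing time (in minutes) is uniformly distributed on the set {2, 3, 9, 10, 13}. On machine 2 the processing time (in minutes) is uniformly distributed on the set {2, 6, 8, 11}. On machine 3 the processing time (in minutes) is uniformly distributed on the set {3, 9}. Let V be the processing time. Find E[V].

911/140

E[V | machine 1] = (2+3+9+10+13)/5 = 37/5.
E[V | machine 2] = (2+6+8+11)/4 = 27/4.
E[V | machine 3] = (3+9)/2 = 6.
By the law of total expectation,
E[V] = (2/7)·(37/5) + (1/7)·(27/4) + (4/7)·(6) = 911/140.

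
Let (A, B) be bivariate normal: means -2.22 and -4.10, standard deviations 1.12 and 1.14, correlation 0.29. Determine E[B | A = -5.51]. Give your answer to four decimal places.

E[B | A=x] = μ_B + ρ(σ_B/σ_A)(x − μ_A) for jointly normal variables.
E[B | A=-5.51] = -4.10 + (0.29)·(1.14/1.12)·(-5.51 − (-2.22)) = -4.10 + (0.29518)·(-3.29) = -5.0711.

-5.0711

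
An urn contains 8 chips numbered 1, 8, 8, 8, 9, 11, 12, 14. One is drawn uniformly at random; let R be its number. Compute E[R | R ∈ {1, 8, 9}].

34/5

P(R ∈ {1, 8, 9}) = 5/8.
Σ over the event: 1·1/8 + 8·3/8 + 9·1/8 = 17/4.
E[R | R ∈ {1, 8, 9}] = (17/4) / (5/8) = 34/5.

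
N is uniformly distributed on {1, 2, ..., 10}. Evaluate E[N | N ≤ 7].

Given N ≤ 7, N is equally likely to be any of {1, 2, 3, 4, 5, 6, 7}.
E[N | N ≤ 7] = (1 + 2 + 3 + 4 + 5 + 6 + 7) / 7 = 4.

4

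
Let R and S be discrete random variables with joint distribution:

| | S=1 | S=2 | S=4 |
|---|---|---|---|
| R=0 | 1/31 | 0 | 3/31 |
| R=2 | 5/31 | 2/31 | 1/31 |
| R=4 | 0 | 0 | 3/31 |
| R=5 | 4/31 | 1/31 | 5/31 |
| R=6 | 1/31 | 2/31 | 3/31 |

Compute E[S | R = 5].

P(R = 5) = 10/31.
Σ S·P over the event = 1·(4/31) + 2·(1/31) + 4·(5/31) = 26/31.
E[S | R = 5] = (26/31) / (10/31) = 13/5.

13/5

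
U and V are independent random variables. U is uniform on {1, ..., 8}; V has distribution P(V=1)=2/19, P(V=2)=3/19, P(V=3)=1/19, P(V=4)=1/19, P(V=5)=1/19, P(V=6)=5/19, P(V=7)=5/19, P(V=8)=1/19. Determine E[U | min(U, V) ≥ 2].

5

P(min(U, V) ≥ 2) = 119/152.
Summing U·P(x,y) over outcomes with min(U, V) ≥ 2 gives 595/152.
E[U | min(U, V) ≥ 2] = (595/152) / (119/152) = 5.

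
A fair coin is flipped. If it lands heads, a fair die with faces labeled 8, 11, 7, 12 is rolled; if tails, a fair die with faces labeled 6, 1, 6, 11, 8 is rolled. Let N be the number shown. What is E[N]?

159/20

E[N | heads] = (8+11+7+12)/4 = 19/2.
E[N | tails] = (6+1+6+11+8)/5 = 32/5.
E[N] = (1/2)·(19/2) + (1/2)·(32/5) = 159/20.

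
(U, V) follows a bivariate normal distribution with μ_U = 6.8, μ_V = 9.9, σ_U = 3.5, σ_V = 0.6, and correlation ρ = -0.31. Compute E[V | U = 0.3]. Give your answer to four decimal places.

The regression of V on U has slope ρ·σ_V/σ_U and passes through (μ_U, μ_V).
E[V | U=0.3] = 9.9 + (-0.31)·(0.6/3.5)·(0.3 − (6.8)) = 9.9 + (-0.053143)·(-6.5) = 10.2454.

10.2454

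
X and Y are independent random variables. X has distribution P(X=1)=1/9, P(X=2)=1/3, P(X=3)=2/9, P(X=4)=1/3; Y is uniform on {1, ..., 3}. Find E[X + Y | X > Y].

81/16

P(X > Y) = 16/27.
Summing (X+Y)·P(x,y) over outcomes with X > Y gives 3.
E[X + Y | X > Y] = (3) / (16/27) = 81/16.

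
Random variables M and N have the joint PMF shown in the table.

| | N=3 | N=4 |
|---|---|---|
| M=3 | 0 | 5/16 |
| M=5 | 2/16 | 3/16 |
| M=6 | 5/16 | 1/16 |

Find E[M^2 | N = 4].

P(N = 4) = 9/16.
Σ M^2·P over the event = 9·(5/16) + 25·(3/16) + 36·(1/16) = 39/4.
E[M^2 | N = 4] = (39/4) / (9/16) = 52/3.

52/3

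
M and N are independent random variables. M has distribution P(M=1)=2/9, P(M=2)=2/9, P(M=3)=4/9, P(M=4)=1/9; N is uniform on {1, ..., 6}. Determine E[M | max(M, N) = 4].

17/6

P(max(M, N) = 4) = 2/9.
Summing M·P(x,y) over outcomes with max(M, N) = 4 gives 17/27.
E[M | max(M, N) = 4] = (17/27) / (2/9) = 17/6.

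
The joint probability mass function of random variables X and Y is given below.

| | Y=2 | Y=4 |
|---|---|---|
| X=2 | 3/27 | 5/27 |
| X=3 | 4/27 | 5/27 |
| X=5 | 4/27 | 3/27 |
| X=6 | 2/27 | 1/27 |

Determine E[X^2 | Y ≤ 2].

P(Y ≤ 2) = 13/27.
Σ X^2·P over the event = 4·(3/27) + 9·(4/27) + 25·(4/27) + 36·(2/27) = 220/27.
E[X^2 | Y ≤ 2] = (220/27) / (13/27) = 220/13.

220/13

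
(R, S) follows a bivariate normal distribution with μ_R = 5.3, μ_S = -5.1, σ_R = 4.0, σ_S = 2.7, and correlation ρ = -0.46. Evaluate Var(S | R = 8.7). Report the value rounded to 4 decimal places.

For a bivariate normal, Var(S | R=x) = σ_S²(1 − ρ²).
Var(S | R=8.7) = (2.7)²·(1 − (-0.46)²) = 7.29·0.7884 = 5.7474.

5.7474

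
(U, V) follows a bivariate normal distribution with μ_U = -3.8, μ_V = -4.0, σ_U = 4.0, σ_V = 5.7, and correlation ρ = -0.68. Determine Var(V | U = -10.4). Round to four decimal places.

17.4666

The conditional variance in a bivariate normal is σ_V²(1 − ρ²), independent of x.
Var(V | U=-10.4) = (5.7)²·(1 − (-0.68)²) = 32.49·0.5376 = 17.4666.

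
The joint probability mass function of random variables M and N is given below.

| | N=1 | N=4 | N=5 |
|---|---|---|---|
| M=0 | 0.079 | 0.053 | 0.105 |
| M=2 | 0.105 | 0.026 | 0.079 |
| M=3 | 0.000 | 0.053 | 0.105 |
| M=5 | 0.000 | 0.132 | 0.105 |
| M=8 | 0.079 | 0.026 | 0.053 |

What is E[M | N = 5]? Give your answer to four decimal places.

3.1812

P(N = 5) = 0.447.
Summing M·P(M=x,N=y) over the conditioning event gives 1.422.
E[M | N = 5] = (1.422) / (0.447) = 3.1812.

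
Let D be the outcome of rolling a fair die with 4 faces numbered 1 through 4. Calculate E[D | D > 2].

Given D > 2, D is equally likely to be any of {3, 4}.
E[D | D > 2] = (3 + 4) / 2 = 7/2.

7/2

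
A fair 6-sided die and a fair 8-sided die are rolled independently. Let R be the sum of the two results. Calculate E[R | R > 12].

P(R > 12) = 1/16.
Σ over the event: 13·1/24 + 14·1/48 = 5/6.
E[R | R > 12] = (5/6) / (1/16) = 40/3.

40/3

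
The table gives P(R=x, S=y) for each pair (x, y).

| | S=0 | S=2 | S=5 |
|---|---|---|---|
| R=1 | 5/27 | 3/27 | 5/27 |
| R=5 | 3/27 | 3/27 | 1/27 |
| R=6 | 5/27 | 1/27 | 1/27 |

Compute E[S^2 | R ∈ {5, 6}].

P(R ∈ {5, 6}) = 14/27.
Σ S^2·P over the event = 0·(3/27) + 4·(3/27) + 25·(1/27) + 0·(5/27) + 4·(1/27) + 25·(1/27) = 22/9.
E[S^2 | R ∈ {5, 6}] = (22/9) / (14/27) = 33/7.

33/7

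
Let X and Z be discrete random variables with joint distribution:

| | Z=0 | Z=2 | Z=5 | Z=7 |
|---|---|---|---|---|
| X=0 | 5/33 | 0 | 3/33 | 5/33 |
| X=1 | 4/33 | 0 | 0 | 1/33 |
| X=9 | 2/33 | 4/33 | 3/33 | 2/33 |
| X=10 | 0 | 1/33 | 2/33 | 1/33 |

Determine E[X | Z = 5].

47/8

P(Z = 5) = 8/33.
Σ X·P over the event = 0·(3/33) + 9·(3/33) + 10·(2/33) = 47/33.
E[X | Z = 5] = (47/33) / (8/33) = 47/8.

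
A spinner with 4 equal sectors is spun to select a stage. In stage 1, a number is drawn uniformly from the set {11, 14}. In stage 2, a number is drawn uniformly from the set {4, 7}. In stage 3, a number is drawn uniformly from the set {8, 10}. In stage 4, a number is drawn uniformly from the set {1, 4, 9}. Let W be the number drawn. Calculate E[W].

E[W | stage 1] = (11+14)/2 = 25/2.
E[W | stage 2] = (4+7)/2 = 11/2.
E[W | stage 3] = (8+10)/2 = 9.
E[W | stage 4] = (1+4+9)/3 = 14/3.
E[W] = (1/4)·(25/2) + (1/4)·(11/2) + (1/4)·(9) + (1/4)·(14/3) = 95/12.

95/12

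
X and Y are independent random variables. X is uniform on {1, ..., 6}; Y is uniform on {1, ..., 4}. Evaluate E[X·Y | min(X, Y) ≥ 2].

12

P(min(X, Y) ≥ 2) = 5/8.
Summing XY·P(x,y) over outcomes with min(X, Y) ≥ 2 gives 15/2.
E[X·Y | min(X, Y) ≥ 2] = (15/2) / (5/8) = 12.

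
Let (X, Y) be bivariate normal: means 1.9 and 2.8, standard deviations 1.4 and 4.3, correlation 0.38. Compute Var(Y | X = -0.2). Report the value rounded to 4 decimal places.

15.8200

The conditional variance in a bivariate normal is σ_Y²(1 − ρ²), independent of x.
Var(Y | X=-0.2) = (4.3)²·(1 − (0.38)²) = 18.49·0.8556 = 15.8200.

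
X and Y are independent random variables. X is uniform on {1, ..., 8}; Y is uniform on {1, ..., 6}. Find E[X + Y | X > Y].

79/9

P(X > Y) = 9/16.
Summing (X+Y)·P(x,y) over outcomes with X > Y gives 79/16.
E[X + Y | X > Y] = (79/16) / (9/16) = 79/9.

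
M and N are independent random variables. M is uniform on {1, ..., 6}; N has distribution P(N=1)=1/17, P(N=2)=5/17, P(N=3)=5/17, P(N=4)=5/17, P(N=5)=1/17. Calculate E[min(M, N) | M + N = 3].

1

P(M + N = 3) = 1/17.
Summing min(M,N)·P(x,y) over outcomes with M + N = 3 gives 1/17.
E[min(M, N) | M + N = 3] = (1/17) / (1/17) = 1.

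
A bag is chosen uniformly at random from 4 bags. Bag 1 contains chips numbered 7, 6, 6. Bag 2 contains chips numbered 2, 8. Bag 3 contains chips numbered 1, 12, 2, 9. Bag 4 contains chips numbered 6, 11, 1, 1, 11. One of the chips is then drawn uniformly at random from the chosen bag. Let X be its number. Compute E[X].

E[X | bag 1] = (7+6+6)/3 = 19/3.
E[X | bag 2] = (2+8)/2 = 5.
E[X | bag 3] = (1+12+2+9)/4 = 6.
E[X | bag 4] = (6+11+1+1+11)/5 = 6.
E[X] = (1/4)·(19/3) + (1/4)·(5) + (1/4)·(6) + (1/4)·(6) = 35/6.

35/6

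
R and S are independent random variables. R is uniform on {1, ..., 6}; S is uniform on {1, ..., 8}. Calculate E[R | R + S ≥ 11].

Outcomes with R + S ≥ 11: (3,8), (4,7), (4,8), (5,6), (5,7), (5,8), (6,5), (6,6), (6,7), (6,8), each with probability 1/48.
E[R | R + S ≥ 11] = (3 + 4 + 4 + 5 + 5 + 5 + 6 + 6 + 6 + 6) / 10 = 5.

5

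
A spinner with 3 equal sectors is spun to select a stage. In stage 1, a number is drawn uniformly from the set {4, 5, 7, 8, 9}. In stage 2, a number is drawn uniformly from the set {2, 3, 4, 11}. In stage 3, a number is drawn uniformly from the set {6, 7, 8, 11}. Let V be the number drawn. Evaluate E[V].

98/15

E[V | stage 1] = (4+5+7+8+9)/5 = 33/5.
E[V | stage 2] = (2+3+4+11)/4 = 5.
E[V | stage 3] = (6+7+8+11)/4 = 8.
By the law of total expectation,
E[V] = (1/3)·(33/5) + (1/3)·(5) + (1/3)·(8) = 98/15.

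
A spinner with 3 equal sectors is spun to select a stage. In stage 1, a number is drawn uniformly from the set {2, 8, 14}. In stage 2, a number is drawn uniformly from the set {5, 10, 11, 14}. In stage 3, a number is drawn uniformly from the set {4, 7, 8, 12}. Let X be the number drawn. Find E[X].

103/12

E[X | stage 1] = (2+8+14)/3 = 8.
E[X | stage 2] = (5+10+11+14)/4 = 10.
E[X | stage 3] = (4+7+8+12)/4 = 31/4.
E[X] = (1/3)·(8) + (1/3)·(10) + (1/3)·(31/4) = 103/12.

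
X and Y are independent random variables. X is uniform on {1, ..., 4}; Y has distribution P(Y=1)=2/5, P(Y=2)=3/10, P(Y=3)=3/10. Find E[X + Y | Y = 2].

9/2

P(Y = 2) = 3/10.
Summing (X+Y)·P(x,y) over outcomes with Y = 2 gives 27/20.
E[X + Y | Y = 2] = (27/20) / (3/10) = 9/2.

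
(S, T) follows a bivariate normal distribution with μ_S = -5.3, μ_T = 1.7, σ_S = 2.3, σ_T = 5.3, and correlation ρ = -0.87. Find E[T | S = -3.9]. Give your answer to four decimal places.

-1.1067

E[T | S=x] = μ_T + ρ(σ_T/σ_S)(x − μ_S) for jointly normal variables.
E[T | S=-3.9] = 1.7 + (-0.87)·(5.3/2.3)·(-3.9 − (-5.3)) = 1.7 + (-2.0048)·(1.4) = -1.1067.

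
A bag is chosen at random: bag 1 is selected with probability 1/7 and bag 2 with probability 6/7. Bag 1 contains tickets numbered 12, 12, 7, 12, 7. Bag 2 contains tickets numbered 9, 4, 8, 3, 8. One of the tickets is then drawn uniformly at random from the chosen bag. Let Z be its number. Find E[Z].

242/35

E[Z | bag 1] = (12+12+7+12+7)/5 = 10.
E[Z | bag 2] = (9+4+8+3+8)/5 = 32/5.
By the law of total expectation,
E[Z] = (1/7)·(10) + (6/7)·(32/5) = 242/35.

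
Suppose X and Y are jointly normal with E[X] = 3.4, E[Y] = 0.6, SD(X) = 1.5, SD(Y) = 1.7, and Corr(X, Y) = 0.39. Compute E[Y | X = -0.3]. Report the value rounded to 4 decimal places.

-1.0354

E[Y | X=x] = μ_Y + ρ(σ_Y/σ_X)(x − μ_X) for jointly normal variables.
E[Y | X=-0.3] = 0.6 + (0.39)·(1.7/1.5)·(-0.3 − (3.4)) = 0.6 + (0.442)·(-3.7) = -1.0354.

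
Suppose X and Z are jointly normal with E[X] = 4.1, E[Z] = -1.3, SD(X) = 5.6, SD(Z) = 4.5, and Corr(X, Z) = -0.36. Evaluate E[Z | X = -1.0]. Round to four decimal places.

The regression of Z on X has slope ρ·σ_Z/σ_X and passes through (μ_X, μ_Z).
E[Z | X=-1.0] = -1.3 + (-0.36)·(4.5/5.6)·(-1.0 − (4.1)) = -1.3 + (-0.28929)·(-5.1) = 0.1754.

0.1754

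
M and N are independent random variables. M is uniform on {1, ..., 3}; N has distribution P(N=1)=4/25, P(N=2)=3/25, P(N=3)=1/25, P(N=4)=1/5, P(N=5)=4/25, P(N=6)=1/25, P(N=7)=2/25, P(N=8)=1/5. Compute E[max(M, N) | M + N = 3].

P(M + N = 3) = 7/75.
Summing max(M,N)·P(x,y) over outcomes with M + N = 3 gives 14/75.
E[max(M, N) | M + N = 3] = (14/75) / (7/75) = 2.

2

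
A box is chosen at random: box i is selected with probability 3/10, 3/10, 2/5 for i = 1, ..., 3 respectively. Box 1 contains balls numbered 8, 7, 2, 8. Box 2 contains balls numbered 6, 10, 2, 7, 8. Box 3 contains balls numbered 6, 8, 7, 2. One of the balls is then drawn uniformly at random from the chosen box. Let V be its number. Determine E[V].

1231/200

E[V | box 1] = (8+7+2+8)/4 = 25/4.
E[V | box 2] = (6+10+2+7+8)/5 = 33/5.
E[V | box 3] = (6+8+7+2)/4 = 23/4.
By the law of total expectation,
E[V] = (3/10)·(25/4) + (3/10)·(33/5) + (2/5)·(23/4) = 1231/200.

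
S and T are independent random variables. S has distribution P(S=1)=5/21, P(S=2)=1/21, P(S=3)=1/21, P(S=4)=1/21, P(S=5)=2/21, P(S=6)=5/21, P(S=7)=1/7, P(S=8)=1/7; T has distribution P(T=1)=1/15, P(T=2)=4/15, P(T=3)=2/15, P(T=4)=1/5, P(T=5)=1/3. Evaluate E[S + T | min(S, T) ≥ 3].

P(min(S, T) ≥ 3) = 10/21.
Summing (S+T)·P(x,y) over outcomes with min(S, T) ≥ 3 gives 313/63.
E[S + T | min(S, T) ≥ 3] = (313/63) / (10/21) = 313/30.

313/30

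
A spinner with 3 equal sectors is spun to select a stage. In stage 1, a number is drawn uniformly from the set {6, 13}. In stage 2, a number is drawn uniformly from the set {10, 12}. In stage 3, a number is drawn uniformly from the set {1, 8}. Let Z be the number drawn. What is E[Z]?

E[Z | stage 1] = (6+13)/2 = 19/2.
E[Z | stage 2] = (10+12)/2 = 11.
E[Z | stage 3] = (1+8)/2 = 9/2.
By the law of total expectation,
E[Z] = (1/3)·(19/2) + (1/3)·(11) + (1/3)·(9/2) = 25/3.

25/3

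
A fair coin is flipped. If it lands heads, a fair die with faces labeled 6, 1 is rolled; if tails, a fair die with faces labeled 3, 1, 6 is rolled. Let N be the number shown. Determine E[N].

E[N | heads] = (6+1)/2 = 7/2.
E[N | tails] = (3+1+6)/3 = 10/3.
By the law of total expectation,
E[N] = (1/2)·(7/2) + (1/2)·(10/3) = 41/12.

41/12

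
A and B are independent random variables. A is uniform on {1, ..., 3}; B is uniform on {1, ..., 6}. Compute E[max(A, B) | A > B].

8/3

Outcomes with A > B: (2,1), (3,1), (3,2), each with probability 1/18.
E[max(A, B) | A > B] = (2 + 3 + 3) / 3 = 8/3.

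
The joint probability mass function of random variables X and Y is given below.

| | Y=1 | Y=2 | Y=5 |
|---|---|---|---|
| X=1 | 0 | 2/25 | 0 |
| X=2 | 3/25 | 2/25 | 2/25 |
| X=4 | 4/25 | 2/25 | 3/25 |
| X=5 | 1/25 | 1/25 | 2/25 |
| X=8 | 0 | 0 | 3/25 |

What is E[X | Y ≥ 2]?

69/17

P(Y ≥ 2) = 17/25.
Σ X·P over the event = 1·(2/25) + 2·(2/25) + 2·(2/25) + 4·(2/25) + 4·(3/25) + 5·(1/25) + 5·(2/25) + 8·(3/25) = 69/25.
E[X | Y ≥ 2] = (69/25) / (17/25) = 69/17.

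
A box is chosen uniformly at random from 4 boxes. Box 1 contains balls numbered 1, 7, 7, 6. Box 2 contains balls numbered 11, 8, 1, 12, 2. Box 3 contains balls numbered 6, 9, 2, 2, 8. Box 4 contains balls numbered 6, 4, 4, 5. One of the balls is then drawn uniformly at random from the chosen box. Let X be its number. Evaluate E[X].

E[X | box 1] = (1+7+7+6)/4 = 21/4.
E[X | box 2] = (11+8+1+12+2)/5 = 34/5.
E[X | box 3] = (6+9+2+2+8)/5 = 27/5.
E[X | box 4] = (6+4+4+5)/4 = 19/4.
E[X] = (1/4)·(21/4) + (1/4)·(34/5) + (1/4)·(27/5) + (1/4)·(19/4) = 111/20.

111/20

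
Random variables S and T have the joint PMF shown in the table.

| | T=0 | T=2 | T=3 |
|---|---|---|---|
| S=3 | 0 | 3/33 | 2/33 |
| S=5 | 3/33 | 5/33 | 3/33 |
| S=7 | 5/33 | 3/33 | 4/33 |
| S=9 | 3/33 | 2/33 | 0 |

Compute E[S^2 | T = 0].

P(T = 0) = 1/3.
Summing S^2·P(S=x,T=y) over the conditioning event gives 563/33.
E[S^2 | T = 0] = (563/33) / (1/3) = 563/11.

563/11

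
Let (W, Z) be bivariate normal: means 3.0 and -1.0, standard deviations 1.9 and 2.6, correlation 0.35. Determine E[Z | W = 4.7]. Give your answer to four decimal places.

-0.1858

The regression of Z on W has slope ρ·σ_Z/σ_W and passes through (μ_W, μ_Z).
E[Z | W=4.7] = -1.0 + (0.35)·(2.6/1.9)·(4.7 − (3.0)) = -1.0 + (0.47895)·(1.7) = -0.1858.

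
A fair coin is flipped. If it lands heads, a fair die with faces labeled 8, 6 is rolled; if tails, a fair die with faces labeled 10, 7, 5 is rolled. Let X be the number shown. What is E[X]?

43/6

E[X | heads] = (8+6)/2 = 7.
E[X | tails] = (10+7+5)/3 = 22/3.
By the law of total expectation,
E[X] = (1/2)·(7) + (1/2)·(22/3) = 43/6.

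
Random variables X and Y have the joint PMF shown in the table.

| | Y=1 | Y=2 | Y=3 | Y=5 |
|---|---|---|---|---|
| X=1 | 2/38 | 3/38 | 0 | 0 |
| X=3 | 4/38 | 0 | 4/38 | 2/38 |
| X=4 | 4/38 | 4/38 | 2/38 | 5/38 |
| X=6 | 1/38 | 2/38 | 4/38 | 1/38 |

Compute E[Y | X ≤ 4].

P(X ≤ 4) = 15/19.
Summing Y·P(X=x,Y=y) over the conditioning event gives 77/38.
E[Y | X ≤ 4] = (77/38) / (15/19) = 77/30.

77/30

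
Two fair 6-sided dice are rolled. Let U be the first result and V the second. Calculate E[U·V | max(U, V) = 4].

64/7

Outcomes with max(U, V) = 4: (1,4), (2,4), (3,4), (4,1), (4,2), (4,3), (4,4), each with probability 1/36.
E[U·V | max(U, V) = 4] = (4 + 8 + 12 + 4 + 8 + 12 + 16) / 7 = 64/7.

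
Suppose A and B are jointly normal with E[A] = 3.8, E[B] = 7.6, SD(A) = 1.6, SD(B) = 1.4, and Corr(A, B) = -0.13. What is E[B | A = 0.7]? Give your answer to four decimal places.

7.9526

For a bivariate normal, E[B | A=x] = μ_B + ρ·(σ_B/σ_A)·(x − μ_A).
E[B | A=0.7] = 7.6 + (-0.13)·(1.4/1.6)·(0.7 − (3.8)) = 7.6 + (-0.11375)·(-3.1) = 7.9526.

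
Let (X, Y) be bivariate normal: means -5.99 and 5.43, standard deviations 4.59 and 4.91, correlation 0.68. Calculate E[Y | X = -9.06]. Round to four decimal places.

3.1969

For a bivariate normal, E[Y | X=x] = μ_Y + ρ·(σ_Y/σ_X)·(x − μ_X).
E[Y | X=-9.06] = 5.43 + (0.68)·(4.91/4.59)·(-9.06 − (-5.99)) = 5.43 + (0.72741)·(-3.07) = 3.1969.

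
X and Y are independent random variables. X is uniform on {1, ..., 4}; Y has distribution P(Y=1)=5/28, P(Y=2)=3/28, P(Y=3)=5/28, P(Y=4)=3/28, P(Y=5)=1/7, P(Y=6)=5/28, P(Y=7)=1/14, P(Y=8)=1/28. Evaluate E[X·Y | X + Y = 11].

80/3

P(X + Y = 11) = 3/112.
Summing XY·P(x,y) over outcomes with X + Y = 11 gives 5/7.
E[X·Y | X + Y = 11] = (5/7) / (3/112) = 80/3.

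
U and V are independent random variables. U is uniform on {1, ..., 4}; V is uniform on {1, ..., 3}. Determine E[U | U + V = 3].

Outcomes with U + V = 3: (1,2), (2,1), each with probability 1/12.
E[U | U + V = 3] = (1 + 2) / 2 = 3/2.

3/2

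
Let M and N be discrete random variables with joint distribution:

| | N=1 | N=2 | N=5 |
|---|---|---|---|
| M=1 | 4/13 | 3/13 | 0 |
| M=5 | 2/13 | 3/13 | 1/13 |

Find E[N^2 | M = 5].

13/2

P(M = 5) = 6/13.
Σ N^2·P over the event = 1·(2/13) + 4·(3/13) + 25·(1/13) = 3.
E[N^2 | M = 5] = (3) / (6/13) = 13/2.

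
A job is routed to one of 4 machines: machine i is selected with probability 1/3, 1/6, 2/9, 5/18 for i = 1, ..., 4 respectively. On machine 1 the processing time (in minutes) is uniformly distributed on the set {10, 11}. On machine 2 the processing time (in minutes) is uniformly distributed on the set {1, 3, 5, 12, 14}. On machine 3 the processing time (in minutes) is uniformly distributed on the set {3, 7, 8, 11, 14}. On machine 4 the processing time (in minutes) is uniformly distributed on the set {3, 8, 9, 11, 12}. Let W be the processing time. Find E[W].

E[W | machine 1] = (10+11)/2 = 21/2.
E[W | machine 2] = (1+3+5+12+14)/5 = 7.
E[W | machine 3] = (3+7+8+11+14)/5 = 43/5.
E[W | machine 4] = (3+8+9+11+12)/5 = 43/5.
By the law of total expectation,
E[W] = (1/3)·(21/2) + (1/6)·(7) + (2/9)·(43/5) + (5/18)·(43/5) = 269/30.

269/30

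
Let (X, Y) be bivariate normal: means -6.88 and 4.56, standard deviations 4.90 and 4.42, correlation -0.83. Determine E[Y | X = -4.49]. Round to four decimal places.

2.7706

For a bivariate normal, E[Y | X=x] = μ_Y + ρ·(σ_Y/σ_X)·(x − μ_X).
E[Y | X=-4.49] = 4.56 + (-0.83)·(4.42/4.90)·(-4.49 − (-6.88)) = 4.56 + (-0.74869)·(2.39) = 2.7706.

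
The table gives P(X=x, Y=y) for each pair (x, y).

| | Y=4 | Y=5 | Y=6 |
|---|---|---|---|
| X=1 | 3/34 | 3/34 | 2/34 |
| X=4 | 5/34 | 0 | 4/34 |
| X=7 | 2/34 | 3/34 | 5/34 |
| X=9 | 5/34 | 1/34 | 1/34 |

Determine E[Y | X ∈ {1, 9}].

P(X ∈ {1, 9}) = 15/34.
Σ Y·P over the event = 4·(3/34) + 5·(3/34) + 6·(2/34) + 4·(5/34) + 5·(1/34) + 6·(1/34) = 35/17.
E[Y | X ∈ {1, 9}] = (35/17) / (15/34) = 14/3.

14/3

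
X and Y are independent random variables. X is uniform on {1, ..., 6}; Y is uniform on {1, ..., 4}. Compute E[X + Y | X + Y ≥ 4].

136/21

P(X + Y ≥ 4) = 7/8.
Summing (X+Y)·P(x,y) over outcomes with X + Y ≥ 4 gives 17/3.
E[X + Y | X + Y ≥ 4] = (17/3) / (7/8) = 136/21.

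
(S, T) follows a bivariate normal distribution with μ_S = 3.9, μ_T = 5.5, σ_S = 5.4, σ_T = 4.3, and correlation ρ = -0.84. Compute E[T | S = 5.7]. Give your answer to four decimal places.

4.2960

The regression of T on S has slope ρ·σ_T/σ_S and passes through (μ_S, μ_T).
E[T | S=5.7] = 5.5 + (-0.84)·(4.3/5.4)·(5.7 − (3.9)) = 5.5 + (-0.66889)·(1.8) = 4.2960.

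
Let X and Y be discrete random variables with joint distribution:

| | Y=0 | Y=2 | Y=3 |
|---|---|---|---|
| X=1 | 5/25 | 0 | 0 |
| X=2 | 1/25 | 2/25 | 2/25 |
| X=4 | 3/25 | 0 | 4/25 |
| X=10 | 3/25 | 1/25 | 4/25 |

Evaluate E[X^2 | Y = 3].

P(Y = 3) = 2/5.
Σ X^2·P over the event = 4·(2/25) + 16·(4/25) + 100·(4/25) = 472/25.
E[X^2 | Y = 3] = (472/25) / (2/5) = 236/5.

236/5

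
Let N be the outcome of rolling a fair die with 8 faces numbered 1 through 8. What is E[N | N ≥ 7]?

Given N ≥ 7, N is equally likely to be any of {7, 8}.
E[N | N ≥ 7] = (7 + 8) / 2 = 15/2.

15/2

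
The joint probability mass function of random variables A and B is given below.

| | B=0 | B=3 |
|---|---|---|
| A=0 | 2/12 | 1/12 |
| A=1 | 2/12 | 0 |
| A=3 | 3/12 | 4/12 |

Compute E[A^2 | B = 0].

P(B = 0) = 7/12.
Σ A^2·P over the event = 0·(2/12) + 1·(2/12) + 9·(3/12) = 29/12.
E[A^2 | B = 0] = (29/12) / (7/12) = 29/7.

29/7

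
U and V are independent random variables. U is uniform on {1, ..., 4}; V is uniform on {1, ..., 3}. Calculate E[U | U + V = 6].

P(U + V = 6) = 1/6.
Summing U·P(x,y) over outcomes with U + V = 6 gives 7/12.
E[U | U + V = 6] = (7/12) / (1/6) = 7/2.

7/2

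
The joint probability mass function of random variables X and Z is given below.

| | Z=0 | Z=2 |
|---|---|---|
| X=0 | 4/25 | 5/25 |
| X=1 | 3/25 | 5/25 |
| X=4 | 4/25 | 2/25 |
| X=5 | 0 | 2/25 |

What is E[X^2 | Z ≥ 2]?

P(Z ≥ 2) = 14/25.
Summing X^2·P(X=x,Z=y) over the conditioning event gives 87/25.
E[X^2 | Z ≥ 2] = (87/25) / (14/25) = 87/14.

87/14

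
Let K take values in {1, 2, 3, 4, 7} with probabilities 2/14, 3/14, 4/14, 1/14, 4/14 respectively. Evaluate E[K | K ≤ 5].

12/5

P(K ≤ 5) = 5/7.
Σ over the event: 1·1/7 + 2·3/14 + 3·2/7 + 4·1/14 = 12/7.
E[K | K ≤ 5] = (12/7) / (5/7) = 12/5.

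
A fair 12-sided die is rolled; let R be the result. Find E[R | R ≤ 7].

Given R ≤ 7, R is equally likely to be any of {1, 2, 3, 4, 5, 6, 7}.
E[R | R ≤ 7] = (1 + 2 + 3 + 4 + 5 + 6 + 7) / 7 = 4.

4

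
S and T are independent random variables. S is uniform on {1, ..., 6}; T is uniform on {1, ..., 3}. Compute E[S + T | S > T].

P(S > T) = 2/3.
Summing (S+T)·P(x,y) over outcomes with S > T gives 25/6.
E[S + T | S > T] = (25/6) / (2/3) = 25/4.

25/4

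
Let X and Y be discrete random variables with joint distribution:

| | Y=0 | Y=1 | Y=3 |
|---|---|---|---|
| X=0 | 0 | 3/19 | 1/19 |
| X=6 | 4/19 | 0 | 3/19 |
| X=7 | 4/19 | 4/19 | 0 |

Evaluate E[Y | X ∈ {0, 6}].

P(X ∈ {0, 6}) = 11/19.
Summing Y·P(X=x,Y=y) over the conditioning event gives 15/19.
E[Y | X ∈ {0, 6}] = (15/19) / (11/19) = 15/11.

15/11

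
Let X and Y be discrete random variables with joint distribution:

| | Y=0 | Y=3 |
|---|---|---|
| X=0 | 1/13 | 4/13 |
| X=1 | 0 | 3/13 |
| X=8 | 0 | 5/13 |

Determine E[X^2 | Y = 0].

0

P(Y = 0) = 1/13.
Σ X^2·P over the event = 0·(1/13) = 0.
E[X^2 | Y = 0] = (0) / (1/13) = 0.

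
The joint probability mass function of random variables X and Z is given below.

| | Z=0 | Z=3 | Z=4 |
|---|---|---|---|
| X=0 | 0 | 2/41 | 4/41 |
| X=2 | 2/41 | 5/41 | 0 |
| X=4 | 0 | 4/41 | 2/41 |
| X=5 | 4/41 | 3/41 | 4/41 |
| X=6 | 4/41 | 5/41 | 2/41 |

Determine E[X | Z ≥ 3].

P(Z ≥ 3) = 31/41.
Summing X·P(X=x,Z=y) over the conditioning event gives 111/41.
E[X | Z ≥ 3] = (111/41) / (31/41) = 111/31.

111/31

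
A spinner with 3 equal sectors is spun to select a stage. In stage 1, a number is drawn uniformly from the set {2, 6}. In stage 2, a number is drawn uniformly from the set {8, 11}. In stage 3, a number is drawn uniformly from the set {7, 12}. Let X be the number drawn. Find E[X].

E[X | stage 1] = (2+6)/2 = 4.
E[X | stage 2] = (8+11)/2 = 19/2.
E[X | stage 3] = (7+12)/2 = 19/2.
By the law of total expectation,
E[X] = (1/3)·(4) + (1/3)·(19/2) + (1/3)·(19/2) = 23/3.

23/3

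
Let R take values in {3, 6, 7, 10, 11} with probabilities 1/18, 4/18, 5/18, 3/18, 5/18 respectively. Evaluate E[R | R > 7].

P(R > 7) = 4/9.
Σ over the event: 10·1/6 + 11·5/18 = 85/18.
E[R | R > 7] = (85/18) / (4/9) = 85/8.

85/8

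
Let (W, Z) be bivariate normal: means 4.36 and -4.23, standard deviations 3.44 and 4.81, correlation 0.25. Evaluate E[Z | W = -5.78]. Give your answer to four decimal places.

The regression of Z on W has slope ρ·σ_Z/σ_W and passes through (μ_W, μ_Z).
E[Z | W=-5.78] = -4.23 + (0.25)·(4.81/3.44)·(-5.78 − (4.36)) = -4.23 + (0.349564)·(-10.14) = -7.7746.

-7.7746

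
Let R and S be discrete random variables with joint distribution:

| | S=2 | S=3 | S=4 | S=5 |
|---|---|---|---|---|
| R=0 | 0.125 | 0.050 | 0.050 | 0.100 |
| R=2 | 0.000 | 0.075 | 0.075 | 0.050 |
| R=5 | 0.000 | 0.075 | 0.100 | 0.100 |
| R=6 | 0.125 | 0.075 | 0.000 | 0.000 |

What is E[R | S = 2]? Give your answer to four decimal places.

3.0000

P(S = 2) = 0.250.
Σ R·P over the event = 0·(0.125) + 6·(0.125) = 0.750.
E[R | S = 2] = (0.750) / (0.250) = 3.0000.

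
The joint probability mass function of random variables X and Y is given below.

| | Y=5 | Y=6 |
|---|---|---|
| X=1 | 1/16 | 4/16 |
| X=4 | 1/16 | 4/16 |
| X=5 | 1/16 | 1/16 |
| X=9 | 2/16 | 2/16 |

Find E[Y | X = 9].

P(X = 9) = 1/4.
Σ Y·P over the event = 5·(2/16) + 6·(2/16) = 11/8.
E[Y | X = 9] = (11/8) / (1/4) = 11/2.

11/2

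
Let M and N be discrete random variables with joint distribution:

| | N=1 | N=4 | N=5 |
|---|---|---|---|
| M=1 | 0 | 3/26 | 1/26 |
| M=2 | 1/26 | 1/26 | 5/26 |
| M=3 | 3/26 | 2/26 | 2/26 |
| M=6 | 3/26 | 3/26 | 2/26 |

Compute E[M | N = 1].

P(N = 1) = 7/26.
Σ M·P over the event = 2·(1/26) + 3·(3/26) + 6·(3/26) = 29/26.
E[M | N = 1] = (29/26) / (7/26) = 29/7.

29/7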